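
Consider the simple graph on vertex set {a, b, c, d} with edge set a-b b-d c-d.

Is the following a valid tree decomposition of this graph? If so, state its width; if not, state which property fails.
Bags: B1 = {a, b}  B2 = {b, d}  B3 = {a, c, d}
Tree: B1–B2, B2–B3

No — bags containing vertex a are not connected in the tree.

A tree decomposition must satisfy three properties: every vertex lies in some bag; for every edge, both endpoints lie together in some bag; and for every vertex, the bags containing it form a connected subtree. Here bags containing vertex a are not connected in the tree, so the decomposition is invalid.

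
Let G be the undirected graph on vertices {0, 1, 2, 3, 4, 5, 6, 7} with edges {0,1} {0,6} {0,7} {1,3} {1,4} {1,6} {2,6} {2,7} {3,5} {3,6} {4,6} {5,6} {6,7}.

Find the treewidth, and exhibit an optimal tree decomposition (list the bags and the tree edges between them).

Each bag holds 3 vertices, so the decomposition has width 2, which upper-bounds the treewidth. On the other hand G contains the 3-clique {0, 1, 6}. A clique must lie in a single bag of any decomposition, so no decomposition can have width below 2. The upper and lower bounds meet at 2, so that is the treewidth.

Treewidth 2.
One such decomposition:
Bags: B1 = {0, 1, 6}  B2 = {1, 3, 6}  B3 = {0, 6, 7}  B4 = {1, 4, 6}  B5 = {3, 5, 6}  B6 = {2, 6, 7}
Tree: B1–B2, B1–B3, B2–B4, B2–B5, B3–B6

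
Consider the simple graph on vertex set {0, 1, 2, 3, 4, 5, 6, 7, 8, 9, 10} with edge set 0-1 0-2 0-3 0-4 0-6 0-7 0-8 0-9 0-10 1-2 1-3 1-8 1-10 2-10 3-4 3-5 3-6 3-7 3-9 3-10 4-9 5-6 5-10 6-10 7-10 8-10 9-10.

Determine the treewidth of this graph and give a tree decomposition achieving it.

The largest bag has 4 vertices, giving width 3; this decomposition certifies tw(G) ≤ 3. Conversely, {0, 1, 8, 10} is a clique of size 4, and the vertices of any clique must share a bag in every tree decomposition; so some bag has ≥ 4 vertices and tw(G) ≥ 3. The upper and lower bounds meet at 3, so that is the treewidth.

Treewidth 3.
One such decomposition:
Bags: B1 = {0, 3, 7, 10}  B2 = {0, 1, 3, 10}  B3 = {0, 3, 6, 10}  B4 = {0, 3, 9, 10}  B5 = {0, 1, 2, 10}  B6 = {0, 3, 4, 9}  B7 = {3, 5, 6, 10}  B8 = {0, 1, 8, 10}
Tree: B1–B2, B2–B3, B2–B4, B2–B5, B4–B6, B3–B7, B2–B8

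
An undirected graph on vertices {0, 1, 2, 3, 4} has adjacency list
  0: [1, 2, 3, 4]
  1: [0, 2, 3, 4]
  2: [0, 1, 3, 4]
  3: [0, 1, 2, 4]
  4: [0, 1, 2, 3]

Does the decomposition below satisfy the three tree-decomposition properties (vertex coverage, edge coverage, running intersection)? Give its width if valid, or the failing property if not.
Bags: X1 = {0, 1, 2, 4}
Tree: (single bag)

No — vertex 3 appears in no bag.

A tree decomposition must satisfy three properties: every vertex lies in some bag; for every edge, both endpoints lie together in some bag; and for every vertex, the bags containing it form a connected subtree. Here vertex 3 appears in no bag, so the decomposition is invalid.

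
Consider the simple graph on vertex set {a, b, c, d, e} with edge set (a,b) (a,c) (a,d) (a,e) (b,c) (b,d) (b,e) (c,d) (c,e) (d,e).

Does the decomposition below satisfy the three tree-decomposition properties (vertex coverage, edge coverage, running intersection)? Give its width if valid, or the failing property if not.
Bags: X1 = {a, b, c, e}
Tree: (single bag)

A tree decomposition must satisfy three properties: every vertex lies in some bag; for every edge, both endpoints lie together in some bag; and for every vertex, the bags containing it form a connected subtree. Here vertex d appears in no bag, so the decomposition is invalid.

No — vertex d appears in no bag.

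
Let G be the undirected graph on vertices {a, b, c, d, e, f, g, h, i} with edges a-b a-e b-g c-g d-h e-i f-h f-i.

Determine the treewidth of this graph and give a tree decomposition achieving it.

Each bag holds 2 vertices, so the decomposition has width 1, which upper-bounds the treewidth. G has an edge, so its treewidth is at least 1. Combining the bounds, tw(G) = 1.

Treewidth 1.
One such decomposition:
Bags: B1 = {d, h}  B2 = {f, h}  B3 = {f, i}  B4 = {e, i}  B5 = {a, e}  B6 = {a, b}  B7 = {b, g}  B8 = {c, g}
Tree: B1–B2, B2–B3, B3–B4, B4–B5, B5–B6, B6–B7, B7–B8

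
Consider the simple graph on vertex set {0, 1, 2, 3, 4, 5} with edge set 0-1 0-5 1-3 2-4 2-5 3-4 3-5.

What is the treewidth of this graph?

A width-2 tree decomposition is:
Bags: B1 = {0, 1, 5}  B2 = {1, 3, 5}  B3 = {2, 3, 5}  B4 = {2, 3, 4}
Tree: B1–B2, B2–B3, B3–B4
Each bag holds 3 vertices, so the decomposition has width 2, which upper-bounds the treewidth. The edges 0–1–3–5–0 form a cycle, so G is not a tree and its treewidth is at least 2. The upper and lower bounds meet at 2, so that is the treewidth.

2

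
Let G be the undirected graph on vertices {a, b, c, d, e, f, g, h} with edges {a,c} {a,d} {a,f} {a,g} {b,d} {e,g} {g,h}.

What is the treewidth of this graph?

A width-1 tree decomposition is:
Bags: B1 = {a, g}  B2 = {a, d}  B3 = {a, f}  B4 = {b, d}  B5 = {a, c}  B6 = {g, h}  B7 = {e, g}
Tree: B1–B2, B1–B3, B2–B4, B2–B5, B1–B6, B1–B7
Every bag has size at most 2, so the width is 2 − 1 = 1 and tw(G) ≤ 1. Any graph with an edge has treewidth ≥ 1, and G has the edge a–g. Therefore the treewidth is 1.

1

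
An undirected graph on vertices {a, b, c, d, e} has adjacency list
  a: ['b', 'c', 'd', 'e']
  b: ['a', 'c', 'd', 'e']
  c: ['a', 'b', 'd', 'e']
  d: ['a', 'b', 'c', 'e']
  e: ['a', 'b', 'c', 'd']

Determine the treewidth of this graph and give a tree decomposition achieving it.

Treewidth 4.
One such decomposition:
Bags: B1 = {a, b, c, d, e}
Tree: (single bag)

A single bag containing all 5 vertices is trivially a valid decomposition of width 4. Conversely, {a, b, c, d, e} is a clique of size 5, and the vertices of any clique must share a bag in every tree decomposition; so some bag has ≥ 5 vertices and tw(G) ≥ 4. The upper and lower bounds meet at 4, so that is the treewidth.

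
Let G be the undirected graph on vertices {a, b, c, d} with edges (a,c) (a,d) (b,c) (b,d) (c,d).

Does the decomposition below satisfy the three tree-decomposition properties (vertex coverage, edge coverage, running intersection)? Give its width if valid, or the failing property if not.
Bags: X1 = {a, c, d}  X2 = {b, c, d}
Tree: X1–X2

Every vertex of G appears in some bag (union = {a, b, c, d}); every edge is covered by a bag; and for each vertex v the set of bags containing v is connected in the bag tree. The decomposition is therefore valid. The largest bag has 3 vertices, so the width is 2.

Yes; width 2.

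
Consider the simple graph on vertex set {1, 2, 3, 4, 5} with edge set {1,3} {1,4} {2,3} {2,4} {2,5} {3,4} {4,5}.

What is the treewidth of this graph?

2

A width-2 tree decomposition is:
Bags: B1 = {2, 4, 5}  B2 = {2, 3, 4}  B3 = {1, 3, 4}
Tree: B1–B2, B2–B3
Each bag holds 3 vertices, so the decomposition has width 2, which upper-bounds the treewidth. Conversely, {1, 3, 4} is a clique of size 3, and the vertices of any clique must share a bag in every tree decomposition; so some bag has ≥ 3 vertices and tw(G) ≥ 2. Hence tw(G) = 2 exactly.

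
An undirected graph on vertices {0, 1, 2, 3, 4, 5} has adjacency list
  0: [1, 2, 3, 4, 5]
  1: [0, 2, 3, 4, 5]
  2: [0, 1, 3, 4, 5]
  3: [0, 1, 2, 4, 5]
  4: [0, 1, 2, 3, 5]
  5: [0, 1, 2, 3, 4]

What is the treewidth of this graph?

5

A width-5 tree decomposition is:
Bags: B1 = {0, 1, 2, 3, 4, 5}
Tree: (single bag)
With just one bag of size 6, the width is 6 − 1 = 5, so tw(G) ≤ 5. Conversely, {0, 1, 2, 3, 4, 5} is a clique of size 6, and the vertices of any clique must share a bag in every tree decomposition; so some bag has ≥ 6 vertices and tw(G) ≥ 5. Combining the bounds, tw(G) = 5.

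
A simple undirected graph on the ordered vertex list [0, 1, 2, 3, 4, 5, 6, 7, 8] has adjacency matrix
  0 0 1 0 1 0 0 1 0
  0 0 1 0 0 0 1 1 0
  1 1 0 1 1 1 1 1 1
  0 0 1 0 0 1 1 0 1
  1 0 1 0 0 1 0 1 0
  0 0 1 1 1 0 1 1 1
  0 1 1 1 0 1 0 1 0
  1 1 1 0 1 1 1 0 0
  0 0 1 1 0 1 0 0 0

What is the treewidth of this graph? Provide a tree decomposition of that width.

Each bag holds 4 vertices, so the decomposition has width 3, which upper-bounds the treewidth. For the lower bound, the 4 vertices {0, 2, 4, 7} are pairwise adjacent, and any tree decomposition puts a clique entirely inside one bag — forcing width ≥ 3. Therefore the treewidth is 3.

Treewidth 3.
Bags: B1 = {2, 5, 6, 7}  B2 = {2, 3, 5, 6}  B3 = {2, 4, 5, 7}  B4 = {0, 2, 4, 7}  B5 = {2, 3, 5, 8}  B6 = {1, 2, 6, 7}
Tree: B1–B2, B1–B3, B3–B4, B2–B5, B1–B6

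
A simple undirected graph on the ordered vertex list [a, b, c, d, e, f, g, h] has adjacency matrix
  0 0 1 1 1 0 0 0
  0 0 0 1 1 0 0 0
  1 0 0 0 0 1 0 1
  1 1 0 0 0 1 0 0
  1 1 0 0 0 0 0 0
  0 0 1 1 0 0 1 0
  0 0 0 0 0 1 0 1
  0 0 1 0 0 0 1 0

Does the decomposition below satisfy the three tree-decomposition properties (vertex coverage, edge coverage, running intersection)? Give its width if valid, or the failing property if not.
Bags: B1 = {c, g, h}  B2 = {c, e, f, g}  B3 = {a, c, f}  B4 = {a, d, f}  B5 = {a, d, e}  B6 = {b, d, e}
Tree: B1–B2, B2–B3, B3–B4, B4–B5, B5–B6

No — bags containing vertex e are not connected in the tree.

A tree decomposition must satisfy three properties: every vertex lies in some bag; for every edge, both endpoints lie together in some bag; and for every vertex, the bags containing it form a connected subtree. Here bags containing vertex e are not connected in the tree, so the decomposition is invalid.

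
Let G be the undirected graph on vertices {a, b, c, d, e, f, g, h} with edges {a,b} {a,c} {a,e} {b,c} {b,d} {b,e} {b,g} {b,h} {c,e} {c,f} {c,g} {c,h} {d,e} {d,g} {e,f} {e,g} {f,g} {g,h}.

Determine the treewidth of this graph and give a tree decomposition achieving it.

Every bag has size at most 4, so the width is 4 − 1 = 3 and tw(G) ≤ 3. On the other hand G contains the 4-clique {c, e, f, g}. A clique must lie in a single bag of any decomposition, so no decomposition can have width below 3. Hence tw(G) = 3 exactly.

Treewidth 3.
Bags: B1 = {b, c, e, g}  B2 = {b, d, e, g}  B3 = {b, c, g, h}  B4 = {a, b, c, e}  B5 = {c, e, f, g}
Tree: B1–B2, B1–B3, B1–B4, B1–B5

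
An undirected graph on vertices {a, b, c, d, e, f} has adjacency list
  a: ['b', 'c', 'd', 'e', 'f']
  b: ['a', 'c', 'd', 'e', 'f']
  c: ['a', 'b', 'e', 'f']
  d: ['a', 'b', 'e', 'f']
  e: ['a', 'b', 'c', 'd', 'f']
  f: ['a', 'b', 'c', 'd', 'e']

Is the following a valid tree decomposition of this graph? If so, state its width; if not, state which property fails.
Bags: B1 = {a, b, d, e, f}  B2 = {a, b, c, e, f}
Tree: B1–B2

Yes; width 4.

Every vertex of G appears in some bag (union = {a, b, c, d, e, f}); every edge is covered by a bag; and for each vertex v the set of bags containing v is connected in the bag tree. The decomposition is therefore valid. The largest bag has 5 vertices, so the width is 4.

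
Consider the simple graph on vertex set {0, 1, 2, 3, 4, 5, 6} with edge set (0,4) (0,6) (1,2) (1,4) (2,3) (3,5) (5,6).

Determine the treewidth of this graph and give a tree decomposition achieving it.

Each bag holds 3 vertices, so the decomposition has width 2, which upper-bounds the treewidth. For the lower bound, G contains the cycle 4–0–6–5–3–2–1–4, so G is not a forest; only forests have treewidth ≤ 1, hence tw(G) ≥ 2. Therefore the treewidth is 2.

Treewidth 2.
One optimal decomposition is:
Bags: B1 = {0, 4, 6}  B2 = {4, 5, 6}  B3 = {3, 4, 5}  B4 = {2, 3, 4}  B5 = {1, 2, 4}
Tree: B1–B2, B2–B3, B3–B4, B4–B5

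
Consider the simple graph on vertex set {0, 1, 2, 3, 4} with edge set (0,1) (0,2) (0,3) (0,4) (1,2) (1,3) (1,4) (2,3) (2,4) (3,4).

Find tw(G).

4

A width-4 tree decomposition is:
Bags: B1 = {0, 1, 2, 3, 4}
Tree: (single bag)
With just one bag of size 5, the width is 5 − 1 = 4, so tw(G) ≤ 4. Conversely, {0, 1, 2, 3, 4} is a clique of size 5, and the vertices of any clique must share a bag in every tree decomposition; so some bag has ≥ 5 vertices and tw(G) ≥ 4. Combining the bounds, tw(G) = 4.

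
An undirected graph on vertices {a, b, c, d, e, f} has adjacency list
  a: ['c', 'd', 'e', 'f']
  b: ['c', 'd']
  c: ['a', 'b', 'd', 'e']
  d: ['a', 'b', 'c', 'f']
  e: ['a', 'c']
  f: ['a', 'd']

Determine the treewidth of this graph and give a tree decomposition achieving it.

The largest bag has 3 vertices, giving width 2; this decomposition certifies tw(G) ≤ 2. Conversely, {a, c, d} is a clique of size 3, and the vertices of any clique must share a bag in every tree decomposition; so some bag has ≥ 3 vertices and tw(G) ≥ 2. Hence tw(G) = 2 exactly.

Treewidth 2.
One optimal decomposition is:
Bags: B1 = {a, c, d}  B2 = {a, d, f}  B3 = {b, c, d}  B4 = {a, c, e}
Tree: B1–B2, B1–B3, B1–B4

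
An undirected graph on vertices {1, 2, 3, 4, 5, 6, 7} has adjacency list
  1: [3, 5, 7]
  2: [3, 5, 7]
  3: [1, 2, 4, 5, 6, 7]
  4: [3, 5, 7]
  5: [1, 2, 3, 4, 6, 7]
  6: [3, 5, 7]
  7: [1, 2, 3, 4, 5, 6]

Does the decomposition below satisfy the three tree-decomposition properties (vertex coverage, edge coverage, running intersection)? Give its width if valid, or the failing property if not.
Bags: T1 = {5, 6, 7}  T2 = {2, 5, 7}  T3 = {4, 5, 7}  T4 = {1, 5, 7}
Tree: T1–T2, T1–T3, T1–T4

A tree decomposition must satisfy three properties: every vertex lies in some bag; for every edge, both endpoints lie together in some bag; and for every vertex, the bags containing it form a connected subtree. Here vertex 3 appears in no bag, so the decomposition is invalid.

No — vertex 3 appears in no bag.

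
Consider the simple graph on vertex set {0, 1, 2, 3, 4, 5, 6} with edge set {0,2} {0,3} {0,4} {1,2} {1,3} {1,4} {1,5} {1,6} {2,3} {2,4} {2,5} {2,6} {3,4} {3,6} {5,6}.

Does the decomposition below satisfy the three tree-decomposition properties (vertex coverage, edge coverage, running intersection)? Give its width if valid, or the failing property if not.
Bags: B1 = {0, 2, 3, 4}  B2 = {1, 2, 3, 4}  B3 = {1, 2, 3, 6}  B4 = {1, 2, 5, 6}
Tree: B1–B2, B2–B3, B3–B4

Yes; width 3.

Vertex coverage: the bags together contain {0, 1, 2, 3, 4, 5, 6}, the full vertex set. Edge coverage: each edge of G has both endpoints in at least one bag. Running intersection: for every vertex, the bags containing it form a connected subtree. All three properties hold, so this is a valid tree decomposition of width max|bag| − 1 = 3, and hence tw(G) ≤ 3.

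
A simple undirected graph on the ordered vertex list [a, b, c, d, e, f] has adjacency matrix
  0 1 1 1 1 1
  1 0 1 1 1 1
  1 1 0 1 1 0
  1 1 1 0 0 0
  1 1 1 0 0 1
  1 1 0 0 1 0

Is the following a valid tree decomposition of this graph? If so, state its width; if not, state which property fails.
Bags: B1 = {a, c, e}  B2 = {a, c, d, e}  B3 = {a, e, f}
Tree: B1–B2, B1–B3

No — vertex b appears in no bag.

A tree decomposition must satisfy three properties: every vertex lies in some bag; for every edge, both endpoints lie together in some bag; and for every vertex, the bags containing it form a connected subtree. Here vertex b appears in no bag, so the decomposition is invalid.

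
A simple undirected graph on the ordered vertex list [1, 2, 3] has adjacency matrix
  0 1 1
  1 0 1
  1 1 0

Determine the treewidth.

2

A width-2 tree decomposition is:
Bags: B1 = {1, 2, 3}
Tree: (single bag)
With just one bag of size 3, the width is 3 − 1 = 2, so tw(G) ≤ 2. For the lower bound, the 3 vertices {1, 2, 3} are pairwise adjacent, and any tree decomposition puts a clique entirely inside one bag — forcing width ≥ 2. Therefore the treewidth is 2.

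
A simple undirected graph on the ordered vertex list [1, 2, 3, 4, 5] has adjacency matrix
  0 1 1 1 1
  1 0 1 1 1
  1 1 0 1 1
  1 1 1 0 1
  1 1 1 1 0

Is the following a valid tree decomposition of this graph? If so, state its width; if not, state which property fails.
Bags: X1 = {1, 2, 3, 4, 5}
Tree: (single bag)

Yes; width 4.

Vertex coverage: the bags together contain {1, 2, 3, 4, 5}, the full vertex set. Edge coverage: each edge of G has both endpoints in at least one bag. Running intersection: for every vertex, the bags containing it form a connected subtree. All three properties hold, so this is a valid tree decomposition of width max|bag| − 1 = 4, and hence tw(G) ≤ 4.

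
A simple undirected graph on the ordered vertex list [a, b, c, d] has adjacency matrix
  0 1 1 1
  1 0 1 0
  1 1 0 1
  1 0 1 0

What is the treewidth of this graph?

2

A width-2 tree decomposition is:
Bags: B1 = {a, b, c}  B2 = {a, c, d}
Tree: B1–B2
The largest bag has 3 vertices, giving width 2; this decomposition certifies tw(G) ≤ 2. Conversely, {a, c, d} is a clique of size 3, and the vertices of any clique must share a bag in every tree decomposition; so some bag has ≥ 3 vertices and tw(G) ≥ 2. Hence tw(G) = 2 exactly.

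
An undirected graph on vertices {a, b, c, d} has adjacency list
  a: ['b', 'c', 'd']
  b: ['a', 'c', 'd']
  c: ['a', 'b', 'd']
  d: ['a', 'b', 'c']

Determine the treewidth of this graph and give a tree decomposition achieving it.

Treewidth 3.
One such decomposition:
Bags: B1 = {a, b, c, d}
Tree: (single bag)

A single bag containing all 4 vertices is trivially a valid decomposition of width 3. Conversely, {a, b, c, d} is a clique of size 4, and the vertices of any clique must share a bag in every tree decomposition; so some bag has ≥ 4 vertices and tw(G) ≥ 3. Therefore the treewidth is 3.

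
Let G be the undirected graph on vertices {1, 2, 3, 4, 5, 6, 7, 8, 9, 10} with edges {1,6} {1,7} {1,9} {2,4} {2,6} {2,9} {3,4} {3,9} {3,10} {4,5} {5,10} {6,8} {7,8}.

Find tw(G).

2

A width-2 tree decomposition is:
Bags: B1 = {1, 7, 8}  B2 = {1, 6, 8}  B3 = {1, 6, 9}  B4 = {2, 6, 9}  B5 = {2, 3, 9}  B6 = {2, 3, 4}  B7 = {3, 4, 10}  B8 = {4, 5, 10}
Tree: B1–B2, B2–B3, B3–B4, B4–B5, B5–B6, B6–B7, B7–B8
The largest bag has 3 vertices, giving width 2; this decomposition certifies tw(G) ≤ 2. The edges 7–8–6–1–7 form a cycle, so G is not a tree and its treewidth is at least 2. Therefore the treewidth is 2.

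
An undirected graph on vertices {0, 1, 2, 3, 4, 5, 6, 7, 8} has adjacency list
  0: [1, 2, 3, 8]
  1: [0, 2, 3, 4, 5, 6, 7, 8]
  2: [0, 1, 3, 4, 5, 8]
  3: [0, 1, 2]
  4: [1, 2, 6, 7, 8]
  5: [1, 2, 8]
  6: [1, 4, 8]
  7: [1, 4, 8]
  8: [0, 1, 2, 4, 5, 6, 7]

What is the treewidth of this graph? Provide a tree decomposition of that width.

Treewidth 3.
One optimal decomposition is:
Bags: B1 = {1, 2, 4, 8}  B2 = {1, 2, 5, 8}  B3 = {1, 4, 7, 8}  B4 = {0, 1, 2, 8}  B5 = {0, 1, 2, 3}  B6 = {1, 4, 6, 8}
Tree: B1–B2, B1–B3, B2–B4, B4–B5, B1–B6

Every bag has size at most 4, so the width is 4 − 1 = 3 and tw(G) ≤ 3. On the other hand G contains the 4-clique {0, 1, 2, 8}. A clique must lie in a single bag of any decomposition, so no decomposition can have width below 3. Combining the bounds, tw(G) = 3.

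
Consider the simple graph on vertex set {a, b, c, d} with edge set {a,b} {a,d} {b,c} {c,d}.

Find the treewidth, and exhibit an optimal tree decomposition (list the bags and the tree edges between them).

Every bag has size at most 3, so the width is 3 − 1 = 2 and tw(G) ≤ 2. Since a–b–c–d–a is a cycle in G, G is not acyclic. Forests are exactly the graphs of treewidth ≤ 1, so tw(G) ≥ 2. Combining the bounds, tw(G) = 2.

Treewidth 2.
One optimal decomposition is:
Bags: B1 = {a, b, c}  B2 = {a, c, d}
Tree: B1–B2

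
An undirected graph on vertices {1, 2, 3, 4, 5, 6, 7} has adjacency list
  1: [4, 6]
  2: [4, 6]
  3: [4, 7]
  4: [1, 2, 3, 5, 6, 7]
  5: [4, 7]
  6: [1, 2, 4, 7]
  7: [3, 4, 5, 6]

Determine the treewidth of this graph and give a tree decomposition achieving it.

The largest bag has 3 vertices, giving width 2; this decomposition certifies tw(G) ≤ 2. For the lower bound, the 3 vertices {3, 4, 7} are pairwise adjacent, and any tree decomposition puts a clique entirely inside one bag — forcing width ≥ 2. Combining the bounds, tw(G) = 2.

Treewidth 2.
One optimal decomposition is:
Bags: B1 = {4, 5, 7}  B2 = {4, 6, 7}  B3 = {1, 4, 6}  B4 = {2, 4, 6}  B5 = {3, 4, 7}
Tree: B1–B2, B2–B3, B2–B4, B1–B5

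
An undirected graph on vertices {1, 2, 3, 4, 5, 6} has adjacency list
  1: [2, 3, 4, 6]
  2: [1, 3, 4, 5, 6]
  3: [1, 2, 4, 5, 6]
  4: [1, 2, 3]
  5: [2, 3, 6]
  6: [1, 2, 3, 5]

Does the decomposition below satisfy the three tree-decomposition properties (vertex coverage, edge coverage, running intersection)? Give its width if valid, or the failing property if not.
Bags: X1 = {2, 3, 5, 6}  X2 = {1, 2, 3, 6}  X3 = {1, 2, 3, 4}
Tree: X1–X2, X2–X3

Checking the three conditions: (i) the bags cover all of {1, 2, 3, 4, 5, 6}; (ii) for each edge, some bag contains both endpoints; (iii) the bags containing any fixed vertex form a subtree. All hold, so the decomposition is valid with width 4 − 1 = 3.

Yes; width 3.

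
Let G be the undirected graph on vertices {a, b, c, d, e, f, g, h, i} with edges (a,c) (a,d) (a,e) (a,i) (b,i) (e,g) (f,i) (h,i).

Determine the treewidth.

1

A width-1 tree decomposition is:
Bags: B1 = {b, i}  B2 = {a, i}  B3 = {a, e}  B4 = {a, d}  B5 = {h, i}  B6 = {f, i}  B7 = {e, g}  B8 = {a, c}
Tree: B1–B2, B2–B3, B3–B4, B2–B5, B2–B6, B3–B7, B2–B8
Every bag has size at most 2, so the width is 2 − 1 = 1 and tw(G) ≤ 1. Any graph with an edge has treewidth ≥ 1, and G has the edge b–i. Therefore the treewidth is 1.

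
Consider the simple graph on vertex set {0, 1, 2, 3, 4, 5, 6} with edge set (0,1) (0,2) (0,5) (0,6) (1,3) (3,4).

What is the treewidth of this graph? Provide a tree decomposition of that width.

Treewidth 1.
One such decomposition:
Bags: B1 = {0, 2}  B2 = {0, 5}  B3 = {0, 1}  B4 = {0, 6}  B5 = {1, 3}  B6 = {3, 4}
Tree: B1–B2, B1–B3, B3–B4, B3–B5, B5–B6

Every bag has size at most 2, so the width is 2 − 1 = 1 and tw(G) ≤ 1. G has an edge, so its treewidth is at least 1. Therefore the treewidth is 1.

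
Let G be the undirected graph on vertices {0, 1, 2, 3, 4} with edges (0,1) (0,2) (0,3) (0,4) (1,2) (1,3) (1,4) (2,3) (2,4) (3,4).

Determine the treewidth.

A width-4 tree decomposition is:
Bags: B1 = {0, 1, 2, 3, 4}
Tree: (single bag)
With just one bag of size 5, the width is 5 − 1 = 4, so tw(G) ≤ 4. For the lower bound, the 5 vertices {0, 1, 2, 3, 4} are pairwise adjacent, and any tree decomposition puts a clique entirely inside one bag — forcing width ≥ 4. The upper and lower bounds meet at 4, so that is the treewidth.

4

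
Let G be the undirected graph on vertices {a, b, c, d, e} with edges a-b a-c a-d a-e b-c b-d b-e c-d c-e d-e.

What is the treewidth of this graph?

4

A width-4 tree decomposition is:
Bags: B1 = {a, b, c, d, e}
Tree: (single bag)
A single bag containing all 5 vertices is trivially a valid decomposition of width 4. For the lower bound, the 5 vertices {a, b, c, d, e} are pairwise adjacent, and any tree decomposition puts a clique entirely inside one bag — forcing width ≥ 4. Hence tw(G) = 4 exactly.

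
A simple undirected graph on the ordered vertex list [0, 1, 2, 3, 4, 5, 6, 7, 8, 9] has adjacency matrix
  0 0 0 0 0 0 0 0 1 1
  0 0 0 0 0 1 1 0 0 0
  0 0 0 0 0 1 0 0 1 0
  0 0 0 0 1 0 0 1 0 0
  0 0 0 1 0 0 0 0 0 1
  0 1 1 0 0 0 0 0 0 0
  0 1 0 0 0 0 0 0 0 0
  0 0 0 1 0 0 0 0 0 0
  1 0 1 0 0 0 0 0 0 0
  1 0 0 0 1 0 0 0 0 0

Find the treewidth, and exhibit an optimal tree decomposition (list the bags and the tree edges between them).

Treewidth 1.
One such decomposition:
Bags: B1 = {1, 6}  B2 = {1, 5}  B3 = {2, 5}  B4 = {2, 8}  B5 = {0, 8}  B6 = {0, 9}  B7 = {4, 9}  B8 = {3, 4}  B9 = {3, 7}
Tree: B1–B2, B2–B3, B3–B4, B4–B5, B5–B6, B6–B7, B7–B8, B8–B9

Every bag has size at most 2, so the width is 2 − 1 = 1 and tw(G) ≤ 1. Since G has at least one edge (e.g. 6–1), it is not an edgeless graph, so tw(G) ≥ 1. Therefore the treewidth is 1.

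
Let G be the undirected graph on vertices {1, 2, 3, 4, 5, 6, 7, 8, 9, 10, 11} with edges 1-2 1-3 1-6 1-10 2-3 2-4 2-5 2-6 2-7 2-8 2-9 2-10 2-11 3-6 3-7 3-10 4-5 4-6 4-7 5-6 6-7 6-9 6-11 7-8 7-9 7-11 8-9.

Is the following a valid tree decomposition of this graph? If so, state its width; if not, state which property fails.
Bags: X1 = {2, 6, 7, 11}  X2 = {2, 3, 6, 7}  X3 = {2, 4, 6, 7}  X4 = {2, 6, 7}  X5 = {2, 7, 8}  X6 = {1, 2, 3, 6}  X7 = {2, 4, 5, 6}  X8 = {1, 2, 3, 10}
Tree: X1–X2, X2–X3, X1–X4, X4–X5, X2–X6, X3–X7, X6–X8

A tree decomposition must satisfy three properties: every vertex lies in some bag; for every edge, both endpoints lie together in some bag; and for every vertex, the bags containing it form a connected subtree. Here vertex 9 appears in no bag, so the decomposition is invalid.

No — vertex 9 appears in no bag.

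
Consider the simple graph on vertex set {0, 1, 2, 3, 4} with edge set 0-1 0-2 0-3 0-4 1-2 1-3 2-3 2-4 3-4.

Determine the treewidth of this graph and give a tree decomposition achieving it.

Each bag holds 4 vertices, so the decomposition has width 3, which upper-bounds the treewidth. Conversely, {0, 1, 2, 3} is a clique of size 4, and the vertices of any clique must share a bag in every tree decomposition; so some bag has ≥ 4 vertices and tw(G) ≥ 3. Combining the bounds, tw(G) = 3.

Treewidth 3.
One optimal decomposition is:
Bags: B1 = {0, 1, 2, 3}  B2 = {0, 2, 3, 4}
Tree: B1–B2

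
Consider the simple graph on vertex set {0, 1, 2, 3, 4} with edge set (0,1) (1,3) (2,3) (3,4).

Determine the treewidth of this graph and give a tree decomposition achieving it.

The largest bag has 2 vertices, giving width 1; this decomposition certifies tw(G) ≤ 1. Any graph with an edge has treewidth ≥ 1, and G has the edge 1–3. Combining the bounds, tw(G) = 1.

Treewidth 1.
Bags: B1 = {1, 3}  B2 = {0, 1}  B3 = {3, 4}  B4 = {2, 3}
Tree: B1–B2, B1–B3, B3–B4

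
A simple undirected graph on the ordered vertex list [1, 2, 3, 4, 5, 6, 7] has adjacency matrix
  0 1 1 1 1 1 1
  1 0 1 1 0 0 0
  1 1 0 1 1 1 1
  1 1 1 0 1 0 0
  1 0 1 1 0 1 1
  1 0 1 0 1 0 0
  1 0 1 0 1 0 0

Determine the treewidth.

3

A width-3 tree decomposition is:
Bags: B1 = {1, 3, 5, 7}  B2 = {1, 3, 5, 6}  B3 = {1, 3, 4, 5}  B4 = {1, 2, 3, 4}
Tree: B1–B2, B2–B3, B3–B4
Every bag has size at most 4, so the width is 4 − 1 = 3 and tw(G) ≤ 3. Conversely, {1, 2, 3, 4} is a clique of size 4, and the vertices of any clique must share a bag in every tree decomposition; so some bag has ≥ 4 vertices and tw(G) ≥ 3. Therefore the treewidth is 3.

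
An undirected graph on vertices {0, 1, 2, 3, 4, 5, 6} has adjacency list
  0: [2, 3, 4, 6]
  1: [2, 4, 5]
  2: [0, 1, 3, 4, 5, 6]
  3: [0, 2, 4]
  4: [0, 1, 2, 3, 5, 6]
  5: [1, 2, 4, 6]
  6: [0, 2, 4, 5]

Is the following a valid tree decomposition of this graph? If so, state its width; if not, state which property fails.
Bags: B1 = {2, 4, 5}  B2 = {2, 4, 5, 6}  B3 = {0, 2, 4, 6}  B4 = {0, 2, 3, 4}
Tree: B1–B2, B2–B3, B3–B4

A tree decomposition must satisfy three properties: every vertex lies in some bag; for every edge, both endpoints lie together in some bag; and for every vertex, the bags containing it form a connected subtree. Here vertex 1 appears in no bag, so the decomposition is invalid.

No — vertex 1 appears in no bag.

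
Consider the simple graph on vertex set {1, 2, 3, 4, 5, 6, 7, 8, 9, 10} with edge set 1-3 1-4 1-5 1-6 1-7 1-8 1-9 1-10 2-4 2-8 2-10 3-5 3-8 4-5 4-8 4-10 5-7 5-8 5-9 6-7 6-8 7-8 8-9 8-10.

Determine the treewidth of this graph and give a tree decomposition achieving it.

Each bag holds 4 vertices, so the decomposition has width 3, which upper-bounds the treewidth. For the lower bound, the 4 vertices {1, 4, 8, 10} are pairwise adjacent, and any tree decomposition puts a clique entirely inside one bag — forcing width ≥ 3. Therefore the treewidth is 3.

Treewidth 3.
One such decomposition:
Bags: B1 = {1, 5, 8, 9}  B2 = {1, 4, 5, 8}  B3 = {1, 4, 8, 10}  B4 = {1, 5, 7, 8}  B5 = {1, 3, 5, 8}  B6 = {1, 6, 7, 8}  B7 = {2, 4, 8, 10}
Tree: B1–B2, B2–B3, B1–B4, B2–B5, B4–B6, B3–B7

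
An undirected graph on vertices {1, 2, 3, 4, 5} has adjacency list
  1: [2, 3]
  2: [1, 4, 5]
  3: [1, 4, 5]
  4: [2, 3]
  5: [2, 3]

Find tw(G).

2

A width-2 tree decomposition is:
Bags: B1 = {2, 3, 4}  B2 = {2, 3, 5}  B3 = {1, 2, 3}
Tree: B1–B2, B2–B3
Every bag has size at most 3, so the width is 3 − 1 = 2 and tw(G) ≤ 2. The edges 3–4–2–5–3 form a cycle, so G is not a tree and its treewidth is at least 2. Combining the bounds, tw(G) = 2.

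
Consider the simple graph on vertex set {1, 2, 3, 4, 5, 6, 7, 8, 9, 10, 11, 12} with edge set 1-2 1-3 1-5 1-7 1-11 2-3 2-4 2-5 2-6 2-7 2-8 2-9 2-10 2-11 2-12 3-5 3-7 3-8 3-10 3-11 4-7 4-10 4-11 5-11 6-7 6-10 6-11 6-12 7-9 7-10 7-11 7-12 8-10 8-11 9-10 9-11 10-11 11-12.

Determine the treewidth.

A width-4 tree decomposition is:
Bags: B1 = {1, 2, 3, 5, 11}  B2 = {1, 2, 3, 7, 11}  B3 = {2, 3, 7, 10, 11}  B4 = {2, 6, 7, 10, 11}  B5 = {2, 6, 7, 11, 12}  B6 = {2, 3, 8, 10, 11}  B7 = {2, 7, 9, 10, 11}  B8 = {2, 4, 7, 10, 11}
Tree: B1–B2, B2–B3, B3–B4, B4–B5, B3–B6, B3–B7, B7–B8
Each bag holds 5 vertices, so the decomposition has width 4, which upper-bounds the treewidth. Conversely, {2, 3, 8, 10, 11} is a clique of size 5, and the vertices of any clique must share a bag in every tree decomposition; so some bag has ≥ 5 vertices and tw(G) ≥ 4. Hence tw(G) = 4 exactly.

4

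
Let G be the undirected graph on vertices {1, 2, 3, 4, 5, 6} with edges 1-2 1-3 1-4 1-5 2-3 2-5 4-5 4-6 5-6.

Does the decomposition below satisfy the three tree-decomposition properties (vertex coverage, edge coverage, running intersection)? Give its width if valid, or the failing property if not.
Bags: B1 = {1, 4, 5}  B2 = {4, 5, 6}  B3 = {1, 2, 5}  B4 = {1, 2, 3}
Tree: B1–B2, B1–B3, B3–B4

Checking the three conditions: (i) the bags cover all of {1, 2, 3, 4, 5, 6}; (ii) for each edge, some bag contains both endpoints; (iii) the bags containing any fixed vertex form a subtree. All hold, so the decomposition is valid with width 3 − 1 = 2.

Yes; width 2.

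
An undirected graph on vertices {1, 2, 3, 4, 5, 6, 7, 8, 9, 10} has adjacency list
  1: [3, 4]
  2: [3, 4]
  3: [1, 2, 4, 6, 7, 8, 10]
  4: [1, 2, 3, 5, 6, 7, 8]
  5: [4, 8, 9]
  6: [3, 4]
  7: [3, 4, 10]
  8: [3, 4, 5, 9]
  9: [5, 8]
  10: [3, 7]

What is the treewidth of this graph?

A width-2 tree decomposition is:
Bags: B1 = {3, 4, 7}  B2 = {1, 3, 4}  B3 = {3, 4, 8}  B4 = {3, 7, 10}  B5 = {2, 3, 4}  B6 = {4, 5, 8}  B7 = {5, 8, 9}  B8 = {3, 4, 6}
Tree: B1–B2, B2–B3, B1–B4, B3–B5, B3–B6, B6–B7, B2–B8
Every bag has size at most 3, so the width is 3 − 1 = 2 and tw(G) ≤ 2. On the other hand G contains the 3-clique {5, 8, 9}. A clique must lie in a single bag of any decomposition, so no decomposition can have width below 2. Hence tw(G) = 2 exactly.

2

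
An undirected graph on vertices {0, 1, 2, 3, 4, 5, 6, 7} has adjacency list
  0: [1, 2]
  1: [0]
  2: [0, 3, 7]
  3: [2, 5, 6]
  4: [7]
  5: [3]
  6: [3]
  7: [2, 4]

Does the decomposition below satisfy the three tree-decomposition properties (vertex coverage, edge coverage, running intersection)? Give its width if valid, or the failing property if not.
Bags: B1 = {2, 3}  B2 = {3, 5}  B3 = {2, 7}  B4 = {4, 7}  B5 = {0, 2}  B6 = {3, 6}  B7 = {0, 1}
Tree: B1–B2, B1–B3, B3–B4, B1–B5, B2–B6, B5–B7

Checking the three conditions: (i) the bags cover all of {0, 1, 2, 3, 4, 5, 6, 7}; (ii) for each edge, some bag contains both endpoints; (iii) the bags containing any fixed vertex form a subtree. All hold, so the decomposition is valid with width 2 − 1 = 1.

Yes; width 1.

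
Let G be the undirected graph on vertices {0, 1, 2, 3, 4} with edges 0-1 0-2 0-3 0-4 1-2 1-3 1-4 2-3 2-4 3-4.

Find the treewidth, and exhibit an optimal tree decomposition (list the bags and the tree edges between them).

A single bag containing all 5 vertices is trivially a valid decomposition of width 4. For the lower bound, the 5 vertices {0, 1, 2, 3, 4} are pairwise adjacent, and any tree decomposition puts a clique entirely inside one bag — forcing width ≥ 4. Hence tw(G) = 4 exactly.

Treewidth 4.
Bags: B1 = {0, 1, 2, 3, 4}
Tree: (single bag)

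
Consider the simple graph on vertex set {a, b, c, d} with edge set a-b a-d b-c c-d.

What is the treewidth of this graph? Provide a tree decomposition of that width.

Treewidth 2.
Bags: B1 = {b, c, d}  B2 = {a, b, d}
Tree: B1–B2

The largest bag has 3 vertices, giving width 2; this decomposition certifies tw(G) ≤ 2. Since b–c–d–a–b is a cycle in G, G is not acyclic. Forests are exactly the graphs of treewidth ≤ 1, so tw(G) ≥ 2. The upper and lower bounds meet at 2, so that is the treewidth.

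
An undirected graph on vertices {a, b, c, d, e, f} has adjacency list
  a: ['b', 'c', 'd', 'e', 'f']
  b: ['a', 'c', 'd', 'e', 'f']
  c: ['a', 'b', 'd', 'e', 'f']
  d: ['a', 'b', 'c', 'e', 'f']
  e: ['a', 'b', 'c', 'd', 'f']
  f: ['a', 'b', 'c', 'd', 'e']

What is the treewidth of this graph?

A width-5 tree decomposition is:
Bags: B1 = {a, b, c, d, e, f}
Tree: (single bag)
A single bag containing all 6 vertices is trivially a valid decomposition of width 5. On the other hand G contains the 6-clique {a, b, c, d, e, f}. A clique must lie in a single bag of any decomposition, so no decomposition can have width below 5. Therefore the treewidth is 5.

5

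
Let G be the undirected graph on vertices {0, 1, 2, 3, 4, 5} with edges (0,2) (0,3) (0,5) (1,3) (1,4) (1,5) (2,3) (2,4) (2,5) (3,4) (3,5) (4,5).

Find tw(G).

3

A width-3 tree decomposition is:
Bags: B1 = {2, 3, 4, 5}  B2 = {0, 2, 3, 5}  B3 = {1, 3, 4, 5}
Tree: B1–B2, B1–B3
Every bag has size at most 4, so the width is 4 − 1 = 3 and tw(G) ≤ 3. Conversely, {1, 3, 4, 5} is a clique of size 4, and the vertices of any clique must share a bag in every tree decomposition; so some bag has ≥ 4 vertices and tw(G) ≥ 3. Combining the bounds, tw(G) = 3.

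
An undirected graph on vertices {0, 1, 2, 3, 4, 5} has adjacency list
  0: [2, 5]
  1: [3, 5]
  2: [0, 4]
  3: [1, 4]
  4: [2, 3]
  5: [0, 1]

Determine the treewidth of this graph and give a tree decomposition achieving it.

Treewidth 2.
One such decomposition:
Bags: B1 = {1, 3, 5}  B2 = {0, 3, 5}  B3 = {0, 2, 3}  B4 = {2, 3, 4}
Tree: B1–B2, B2–B3, B3–B4

The largest bag has 3 vertices, giving width 2; this decomposition certifies tw(G) ≤ 2. For the lower bound, G contains the cycle 3–1–5–0–2–4–3, so G is not a forest; only forests have treewidth ≤ 1, hence tw(G) ≥ 2. The upper and lower bounds meet at 2, so that is the treewidth.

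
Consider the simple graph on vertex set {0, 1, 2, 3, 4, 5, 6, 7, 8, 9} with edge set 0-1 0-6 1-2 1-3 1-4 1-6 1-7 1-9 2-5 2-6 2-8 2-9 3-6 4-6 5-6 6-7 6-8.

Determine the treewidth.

A width-2 tree decomposition is:
Bags: B1 = {0, 1, 6}  B2 = {1, 2, 6}  B3 = {1, 2, 9}  B4 = {2, 5, 6}  B5 = {1, 4, 6}  B6 = {1, 3, 6}  B7 = {1, 6, 7}  B8 = {2, 6, 8}
Tree: B1–B2, B2–B3, B2–B4, B2–B5, B2–B6, B2–B7, B4–B8
The largest bag has 3 vertices, giving width 2; this decomposition certifies tw(G) ≤ 2. Conversely, {1, 2, 9} is a clique of size 3, and the vertices of any clique must share a bag in every tree decomposition; so some bag has ≥ 3 vertices and tw(G) ≥ 2. Hence tw(G) = 2 exactly.

2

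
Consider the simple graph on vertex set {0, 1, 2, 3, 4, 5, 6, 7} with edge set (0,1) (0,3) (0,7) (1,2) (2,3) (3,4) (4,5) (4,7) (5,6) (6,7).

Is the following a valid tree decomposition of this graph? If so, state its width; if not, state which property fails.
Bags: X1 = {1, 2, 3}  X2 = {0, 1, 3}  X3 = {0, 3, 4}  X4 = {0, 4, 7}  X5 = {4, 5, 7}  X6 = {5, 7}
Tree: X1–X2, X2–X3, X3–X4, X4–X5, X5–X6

A tree decomposition must satisfy three properties: every vertex lies in some bag; for every edge, both endpoints lie together in some bag; and for every vertex, the bags containing it form a connected subtree. Here vertex 6 appears in no bag, so the decomposition is invalid.

No — vertex 6 appears in no bag.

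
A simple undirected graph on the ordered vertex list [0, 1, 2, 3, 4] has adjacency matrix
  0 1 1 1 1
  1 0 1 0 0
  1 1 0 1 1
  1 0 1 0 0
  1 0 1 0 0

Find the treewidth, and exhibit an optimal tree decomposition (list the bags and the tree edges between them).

Treewidth 2.
One such decomposition:
Bags: B1 = {0, 2, 4}  B2 = {0, 2, 3}  B3 = {0, 1, 2}
Tree: B1–B2, B2–B3

Each bag holds 3 vertices, so the decomposition has width 2, which upper-bounds the treewidth. On the other hand G contains the 3-clique {0, 1, 2}. A clique must lie in a single bag of any decomposition, so no decomposition can have width below 2. The upper and lower bounds meet at 2, so that is the treewidth.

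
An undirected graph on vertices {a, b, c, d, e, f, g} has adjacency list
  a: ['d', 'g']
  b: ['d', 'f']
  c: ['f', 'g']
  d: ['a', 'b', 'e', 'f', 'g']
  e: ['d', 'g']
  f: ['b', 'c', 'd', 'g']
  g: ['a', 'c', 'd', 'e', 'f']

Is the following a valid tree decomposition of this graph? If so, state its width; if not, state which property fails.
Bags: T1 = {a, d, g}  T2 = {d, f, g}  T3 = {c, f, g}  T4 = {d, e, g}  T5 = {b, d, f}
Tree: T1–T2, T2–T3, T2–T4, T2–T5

Every vertex of G appears in some bag (union = {a, b, c, d, e, f, g}); every edge is covered by a bag; and for each vertex v the set of bags containing v is connected in the bag tree. The decomposition is therefore valid. The largest bag has 3 vertices, so the width is 2.

Yes; width 2.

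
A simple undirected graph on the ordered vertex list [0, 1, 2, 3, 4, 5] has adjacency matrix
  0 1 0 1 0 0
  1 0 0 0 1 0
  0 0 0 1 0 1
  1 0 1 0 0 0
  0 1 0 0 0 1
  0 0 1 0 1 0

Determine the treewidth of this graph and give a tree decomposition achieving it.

Every bag has size at most 3, so the width is 3 − 1 = 2 and tw(G) ≤ 2. For the lower bound, G contains the cycle 5–4–1–0–3–2–5, so G is not a forest; only forests have treewidth ≤ 1, hence tw(G) ≥ 2. Combining the bounds, tw(G) = 2.

Treewidth 2.
Bags: B1 = {1, 4, 5}  B2 = {0, 1, 5}  B3 = {0, 3, 5}  B4 = {2, 3, 5}
Tree: B1–B2, B2–B3, B3–B4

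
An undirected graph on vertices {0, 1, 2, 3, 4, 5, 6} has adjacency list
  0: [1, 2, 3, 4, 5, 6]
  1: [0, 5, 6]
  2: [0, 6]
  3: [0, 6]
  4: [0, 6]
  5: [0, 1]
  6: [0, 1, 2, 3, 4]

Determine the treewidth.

2

A width-2 tree decomposition is:
Bags: B1 = {0, 1, 6}  B2 = {0, 4, 6}  B3 = {0, 3, 6}  B4 = {0, 1, 5}  B5 = {0, 2, 6}
Tree: B1–B2, B1–B3, B1–B4, B1–B5
Every bag has size at most 3, so the width is 3 − 1 = 2 and tw(G) ≤ 2. For the lower bound, the 3 vertices {0, 1, 5} are pairwise adjacent, and any tree decomposition puts a clique entirely inside one bag — forcing width ≥ 2. The upper and lower bounds meet at 2, so that is the treewidth.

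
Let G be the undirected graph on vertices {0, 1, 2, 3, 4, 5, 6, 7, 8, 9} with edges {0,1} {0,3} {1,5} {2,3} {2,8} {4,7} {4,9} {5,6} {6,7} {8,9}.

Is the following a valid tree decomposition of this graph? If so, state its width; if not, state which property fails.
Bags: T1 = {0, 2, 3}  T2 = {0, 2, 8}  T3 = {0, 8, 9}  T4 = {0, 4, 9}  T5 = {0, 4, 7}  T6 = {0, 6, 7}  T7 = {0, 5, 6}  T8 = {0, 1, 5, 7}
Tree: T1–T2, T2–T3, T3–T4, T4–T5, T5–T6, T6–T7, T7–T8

A tree decomposition must satisfy three properties: every vertex lies in some bag; for every edge, both endpoints lie together in some bag; and for every vertex, the bags containing it form a connected subtree. Here bags containing vertex 7 are not connected in the tree, so the decomposition is invalid.

No — bags containing vertex 7 are not connected in the tree.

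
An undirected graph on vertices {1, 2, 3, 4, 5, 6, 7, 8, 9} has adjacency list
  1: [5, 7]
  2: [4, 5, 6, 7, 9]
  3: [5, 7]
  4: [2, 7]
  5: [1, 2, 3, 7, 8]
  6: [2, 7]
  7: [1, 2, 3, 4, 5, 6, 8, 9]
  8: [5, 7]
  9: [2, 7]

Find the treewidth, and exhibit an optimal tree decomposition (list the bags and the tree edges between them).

Treewidth 2.
One such decomposition:
Bags: B1 = {2, 5, 7}  B2 = {5, 7, 8}  B3 = {2, 6, 7}  B4 = {2, 4, 7}  B5 = {1, 5, 7}  B6 = {2, 7, 9}  B7 = {3, 5, 7}
Tree: B1–B2, B1–B3, B3–B4, B2–B5, B4–B6, B5–B7

The largest bag has 3 vertices, giving width 2; this decomposition certifies tw(G) ≤ 2. On the other hand G contains the 3-clique {5, 7, 8}. A clique must lie in a single bag of any decomposition, so no decomposition can have width below 2. Hence tw(G) = 2 exactly.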